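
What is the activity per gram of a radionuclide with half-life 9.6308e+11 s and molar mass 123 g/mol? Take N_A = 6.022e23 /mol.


lambda = ln(2) / t_half = ln(2) / 9.6308e+11 = 7.197192e-13 /s
SA = lambda * N_A / M
SA = 7.197192e-13 * 6.022e23 / 123
SA = 3.5237e+09 Bq/g

3.5237e+09


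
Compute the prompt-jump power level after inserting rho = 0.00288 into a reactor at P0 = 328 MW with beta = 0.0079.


P1/P0 = beta / (beta - rho)
P1/P0 = 0.0079 / (0.0079 - 0.00288) = 1.573705
P1 = 328 * 1.573705 = 516.18 MW

516.18


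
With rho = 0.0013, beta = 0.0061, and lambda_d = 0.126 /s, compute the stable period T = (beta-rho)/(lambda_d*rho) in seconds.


T = (beta - rho) / (lambda_d * rho)
T = (0.0061 - 0.0013) / (0.126 * 0.0013)
T = 29.304 s

29.304


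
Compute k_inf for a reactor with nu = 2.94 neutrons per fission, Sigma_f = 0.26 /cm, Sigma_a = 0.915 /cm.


k_inf = nu * Sigma_f / Sigma_a
k_inf = 2.94 * 0.26 / 0.915
k_inf = 0.83541

0.83541


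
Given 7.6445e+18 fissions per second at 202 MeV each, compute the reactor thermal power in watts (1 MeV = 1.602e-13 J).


P = fission_rate * E_MeV * 1.602e-13
P = 7.6445e+18 * 202 * 1.602e-13
P = 2.4738e+08 W

2.4738e+08


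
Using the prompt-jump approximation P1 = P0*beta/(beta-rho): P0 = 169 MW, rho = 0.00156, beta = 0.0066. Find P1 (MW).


P1/P0 = beta / (beta - rho)
P1/P0 = 0.0066 / (0.0066 - 0.00156) = 1.309524
P1 = 169 * 1.309524 = 221.31 MW

221.31


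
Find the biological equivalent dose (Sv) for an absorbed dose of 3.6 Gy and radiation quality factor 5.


H = D * Q
H = 3.6 * 5
H = 18.000 Sv

18.000


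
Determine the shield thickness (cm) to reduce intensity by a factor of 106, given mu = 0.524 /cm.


x = ln(factor) / mu
x = ln(106) / 0.524
x = 8.8997 cm

8.8997


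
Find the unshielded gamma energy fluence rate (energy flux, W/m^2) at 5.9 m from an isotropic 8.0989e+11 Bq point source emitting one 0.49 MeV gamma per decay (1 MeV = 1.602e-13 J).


psi = A * E * 1.602e-13 / (4*pi*r^2)
psi = 8.0989e+11 * 0.49 * 1.602e-13 / (4*pi*5.9^2)
psi = 1.4534e-04 W/m^2

1.4534e-04


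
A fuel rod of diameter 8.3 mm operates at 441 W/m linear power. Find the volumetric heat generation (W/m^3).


r = D / 2 / 1000 = 8.3 / 2 / 1000 = 0.00415 m
q''' = q' / (pi * r^2)
q''' = 441 / (pi * 0.00415^2)
q''' = 8.1507e+06 W/m^3

8.1507e+06


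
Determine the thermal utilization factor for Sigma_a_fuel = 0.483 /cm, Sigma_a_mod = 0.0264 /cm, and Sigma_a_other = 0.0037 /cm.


f = Sigma_a_fuel / (Sigma_a_fuel + Sigma_a_mod + Sigma_a_other)
f = 0.483 / (0.483 + 0.0264 + 0.0037)
f = 0.94134

0.94134


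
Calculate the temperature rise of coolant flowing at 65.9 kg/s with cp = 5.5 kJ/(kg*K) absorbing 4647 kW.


dT = Q / (m_dot * cp)
dT = 4647 / (65.9 * 5.5)
dT = 12.821 C

12.821


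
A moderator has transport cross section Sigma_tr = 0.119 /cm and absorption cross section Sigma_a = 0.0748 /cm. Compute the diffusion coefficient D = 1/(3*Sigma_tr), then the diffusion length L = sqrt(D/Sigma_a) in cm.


D = 1 / (3 * Sigma_tr) = 1 / (3 * 0.119) = 2.801120 cm
L = sqrt(D / Sigma_a)
L = sqrt(2.801120 / 0.0748)
L = 6.1195 cm

6.1195


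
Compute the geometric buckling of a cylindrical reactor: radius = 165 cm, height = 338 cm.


B^2 = (2.405/R)^2 + (pi/H)^2
B^2 = (2.405/165)^2 + (pi/338)^2
B^2 = 2.9884e-04 /cm^2

2.9884e-04


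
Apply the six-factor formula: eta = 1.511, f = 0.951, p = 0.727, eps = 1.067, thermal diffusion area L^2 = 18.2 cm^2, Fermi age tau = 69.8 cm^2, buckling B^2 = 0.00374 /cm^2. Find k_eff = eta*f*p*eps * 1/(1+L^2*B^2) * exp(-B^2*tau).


k_inf = eta*f*p*eps = 1.511*0.951*0.727*1.067 = 1.114664
P_TNL = 1/(1 + L^2*B^2) = 1/(1 + 18.2*0.00374) = 0.9362700
P_FNL = exp(-B^2*tau) = exp(-0.00374*69.8) = 0.7702409
k_eff = k_inf * P_TNL * P_FNL = 1.114664 * 0.9362700 * 0.7702409
k_eff = 0.80384

0.80384


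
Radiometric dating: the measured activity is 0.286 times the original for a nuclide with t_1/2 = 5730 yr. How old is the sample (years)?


lambda = ln(2) / t_half = ln(2) / 5730 = 1.209681e-04 /yr
t = -ln(A/A0) / lambda
t = -ln(0.286) / 1.209681e-04
t = 10348 yr

10348


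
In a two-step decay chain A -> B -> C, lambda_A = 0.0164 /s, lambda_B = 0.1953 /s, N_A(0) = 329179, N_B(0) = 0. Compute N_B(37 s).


N_B(t) = lambda_A * N_A0 / (lambda_B - lambda_A) * [exp(-lambda_A*t) - exp(-lambda_B*t)]
exp(-0.0164*37) = 0.5450924; exp(-0.1953*37) = 7.273520e-04
N_B = 0.0164 * 329179 / (0.1953 - 0.0164) * (0.5450924 - 7.273520e-04)
N_B = 16427

16427


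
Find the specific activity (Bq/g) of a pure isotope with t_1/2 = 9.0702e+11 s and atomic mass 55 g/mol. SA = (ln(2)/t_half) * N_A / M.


lambda = ln(2) / t_half = ln(2) / 9.0702e+11 = 7.642028e-13 /s
SA = lambda * N_A / M
SA = 7.642028e-13 * 6.022e23 / 55
SA = 8.3673e+09 Bq/g

8.3673e+09


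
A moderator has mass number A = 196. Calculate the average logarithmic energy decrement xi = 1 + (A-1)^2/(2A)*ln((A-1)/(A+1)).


xi = 1 + (A-1)^2/(2A) * ln((A-1)/(A+1))
xi = 1 + (196-1)^2/(2*196) * ln((196-1)/(196 +1))
xi = 0.010169

0.010169


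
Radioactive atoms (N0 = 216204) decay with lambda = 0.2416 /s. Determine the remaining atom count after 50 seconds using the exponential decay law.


N = N0 * exp(-lambda * t)
N = 216204 * exp(-0.2416 * 50)
N = 1.2263

1.2263


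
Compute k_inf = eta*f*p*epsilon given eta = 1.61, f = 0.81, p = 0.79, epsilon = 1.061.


k_inf = eta * f * p * epsilon
k_inf = 1.61 * 0.81 * 0.79 * 1.061
k_inf = 1.0931

1.0931


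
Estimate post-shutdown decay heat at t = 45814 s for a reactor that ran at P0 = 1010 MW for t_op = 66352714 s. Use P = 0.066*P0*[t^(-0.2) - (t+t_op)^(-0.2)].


P/P0 = 0.066 * [t^(-0.2) - (t + t_op)^(-0.2)]
P/P0 = 0.066 * [45814^(-0.2) - (45814 + 66352714)^(-0.2)]
P/P0 = 0.066 * [0.1168962 - 0.02726267] = 0.005915813
P = 1010 * 0.005915813 = 5.9750 MW

5.9750


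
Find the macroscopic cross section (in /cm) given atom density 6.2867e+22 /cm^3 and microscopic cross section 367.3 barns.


Sigma = N * sigma_barns * 1e-24
Sigma = 6.2867e+22 * 367.3 * 1e-24
Sigma = 23.091 /cm

23.091


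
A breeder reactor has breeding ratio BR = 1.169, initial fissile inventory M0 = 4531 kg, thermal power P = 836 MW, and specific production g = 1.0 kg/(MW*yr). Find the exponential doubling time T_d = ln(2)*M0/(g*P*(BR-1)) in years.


Breeding gain G = BR - 1 = 1.169 - 1 = 0.169
Fissile production rate = g * P * G = 1.0 * 836 * 0.169 = 141.284 kg/yr
T_d = ln(2) * M0 / (g * P * G)
T_d = ln(2) * 4531 / 141.284 = 22.229 yr

22.229


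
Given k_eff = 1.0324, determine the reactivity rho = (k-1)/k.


rho = (k_eff - 1) / k_eff
rho = (1.0324 - 1) / 1.0324
rho = 0.031383

0.031383


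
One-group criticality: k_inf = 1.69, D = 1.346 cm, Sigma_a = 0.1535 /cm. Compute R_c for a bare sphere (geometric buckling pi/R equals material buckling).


L^2 = D / Sigma_a = 1.346 / 0.1535 = 8.768730 cm^2
B_m^2 = (k_inf - 1) / L^2 = (1.69 - 1) / 8.768730 = 0.07868870 /cm^2
For a bare sphere: B_g = pi/R, so R_c = pi / sqrt(B_m^2)
R_c = pi / sqrt(0.07868870) = 11.199 cm

11.199


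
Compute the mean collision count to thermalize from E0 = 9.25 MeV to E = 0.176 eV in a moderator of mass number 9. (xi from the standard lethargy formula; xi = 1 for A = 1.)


xi = 1 + (A-1)^2/(2A)*ln((A-1)/(A+1)) = 0.2066007 (for A = 9)
n = ln(E0/E) / xi
n = ln(9.25e6 / 0.176) / 0.2066007
n = ln(5.255682e+07) / 0.2066007 = 86.047

86.047


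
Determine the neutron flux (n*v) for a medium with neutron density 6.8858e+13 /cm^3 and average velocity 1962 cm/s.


phi = n * v
phi = 6.8858e+13 * 1962
phi = 1.3510e+17 /cm^2/s

1.3510e+17


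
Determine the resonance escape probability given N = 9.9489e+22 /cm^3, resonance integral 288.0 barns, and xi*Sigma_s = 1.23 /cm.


p = exp(-N * I * 1e-24 / (xi*Sigma_s))
p = exp(-9.9489e+22 * 288.0 * 1e-24 / 1.23)
p = 7.6404e-11

7.6404e-11


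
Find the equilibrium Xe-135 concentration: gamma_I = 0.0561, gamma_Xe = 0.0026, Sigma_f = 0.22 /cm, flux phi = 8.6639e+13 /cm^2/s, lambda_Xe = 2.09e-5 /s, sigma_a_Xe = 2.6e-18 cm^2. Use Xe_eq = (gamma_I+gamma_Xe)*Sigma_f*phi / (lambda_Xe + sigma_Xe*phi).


Xe_eq = (gamma_I + gamma_Xe) * Sigma_f * phi / (lambda_Xe + sigma_Xe * phi)
Numerator = (0.0561 + 0.0026) * 0.22 * 8.6639e+13 = 1.118856e+12
Denominator = 2.09e-5 + 2.6e-18 * 8.6639e+13 = 2.461614e-04
Xe_eq = 1.118856e+12 / 2.461614e-04 = 4.5452e+15 /cm^3

4.5452e+15


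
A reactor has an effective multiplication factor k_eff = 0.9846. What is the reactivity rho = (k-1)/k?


rho = (k_eff - 1) / k_eff
rho = (0.9846 - 1) / 0.9846
rho = -0.015641

-0.015641


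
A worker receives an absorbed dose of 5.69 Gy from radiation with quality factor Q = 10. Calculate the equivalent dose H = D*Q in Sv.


H = D * Q
H = 5.69 * 10
H = 56.900 Sv

56.900


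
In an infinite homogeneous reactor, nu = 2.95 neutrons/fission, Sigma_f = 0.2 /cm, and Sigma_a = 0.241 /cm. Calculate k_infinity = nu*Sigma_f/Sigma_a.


k_inf = nu * Sigma_f / Sigma_a
k_inf = 2.95 * 0.2 / 0.241
k_inf = 2.4481

2.4481


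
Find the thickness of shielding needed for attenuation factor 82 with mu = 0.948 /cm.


x = ln(factor) / mu
x = ln(82) / 0.948
x = 4.6484 cm

4.6484


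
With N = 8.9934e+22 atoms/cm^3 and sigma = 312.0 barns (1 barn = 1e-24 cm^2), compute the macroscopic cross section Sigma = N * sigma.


Sigma = N * sigma_barns * 1e-24
Sigma = 8.9934e+22 * 312.0 * 1e-24
Sigma = 28.059 /cm

28.059


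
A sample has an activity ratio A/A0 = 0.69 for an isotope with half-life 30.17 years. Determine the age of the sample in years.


lambda = ln(2) / t_half = ln(2) / 30.17 = 0.02297472 /yr
t = -ln(A/A0) / lambda
t = -ln(0.69) / 0.02297472
t = 16.151 yr

16.151


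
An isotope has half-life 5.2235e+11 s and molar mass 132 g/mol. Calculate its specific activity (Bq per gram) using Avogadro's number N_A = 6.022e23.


lambda = ln(2) / t_half = ln(2) / 5.2235e+11 = 1.326978e-12 /s
SA = lambda * N_A / M
SA = 1.326978e-12 * 6.022e23 / 132
SA = 6.0538e+09 Bq/g

6.0538e+09


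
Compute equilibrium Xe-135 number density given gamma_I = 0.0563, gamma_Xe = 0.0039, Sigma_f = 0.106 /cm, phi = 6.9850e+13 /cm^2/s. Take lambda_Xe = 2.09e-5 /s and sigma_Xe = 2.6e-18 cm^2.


Xe_eq = (gamma_I + gamma_Xe) * Sigma_f * phi / (lambda_Xe + sigma_Xe * phi)
Numerator = (0.0563 + 0.0039) * 0.106 * 6.9850e+13 = 4.457268e+11
Denominator = 2.09e-5 + 2.6e-18 * 6.9850e+13 = 2.025100e-04
Xe_eq = 4.457268e+11 / 2.025100e-04 = 2.2010e+15 /cm^3

2.2010e+15


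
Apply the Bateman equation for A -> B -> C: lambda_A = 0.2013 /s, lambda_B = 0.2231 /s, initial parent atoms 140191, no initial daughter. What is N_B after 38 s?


N_B(t) = lambda_A * N_A0 / (lambda_B - lambda_A) * [exp(-lambda_A*t) - exp(-lambda_B*t)]
exp(-0.2013*38) = 4.763298e-04; exp(-0.2231*38) = 2.080359e-04
N_B = 0.2013 * 140191 / (0.2231 - 0.2013) * (4.763298e-04 - 2.080359e-04)
N_B = 347.31

347.31


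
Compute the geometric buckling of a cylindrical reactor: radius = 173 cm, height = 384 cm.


B^2 = (2.405/R)^2 + (pi/H)^2
B^2 = (2.405/173)^2 + (pi/384)^2
B^2 = 2.6019e-04 /cm^2

2.6019e-04


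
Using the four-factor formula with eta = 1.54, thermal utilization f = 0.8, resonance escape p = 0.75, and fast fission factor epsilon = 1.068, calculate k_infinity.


k_inf = eta * f * p * epsilon
k_inf = 1.54 * 0.8 * 0.75 * 1.068
k_inf = 0.98683

0.98683


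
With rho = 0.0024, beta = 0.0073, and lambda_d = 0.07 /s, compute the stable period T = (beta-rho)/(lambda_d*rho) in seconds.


T = (beta - rho) / (lambda_d * rho)
T = (0.0073 - 0.0024) / (0.07 * 0.0024)
T = 29.167 s

29.167


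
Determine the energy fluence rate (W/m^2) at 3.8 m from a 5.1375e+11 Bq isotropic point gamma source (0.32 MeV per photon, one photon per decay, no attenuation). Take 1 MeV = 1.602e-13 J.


psi = A * E * 1.602e-13 / (4*pi*r^2)
psi = 5.1375e+11 * 0.32 * 1.602e-13 / (4*pi*3.8^2)
psi = 1.4514e-04 W/m^2

1.4514e-04


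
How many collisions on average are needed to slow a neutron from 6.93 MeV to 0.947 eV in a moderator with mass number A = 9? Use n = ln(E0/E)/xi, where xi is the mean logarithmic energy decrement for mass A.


xi = 1 + (A-1)^2/(2A)*ln((A-1)/(A+1)) = 0.2066007 (for A = 9)
n = ln(E0/E) / xi
n = ln(6.93e6 / 0.947) / 0.2066007
n = ln(7.317846e+06) / 0.2066007 = 76.504

76.504


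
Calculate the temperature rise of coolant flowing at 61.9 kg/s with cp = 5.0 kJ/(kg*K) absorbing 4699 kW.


dT = Q / (m_dot * cp)
dT = 4699 / (61.9 * 5.0)
dT = 15.183 C

15.183


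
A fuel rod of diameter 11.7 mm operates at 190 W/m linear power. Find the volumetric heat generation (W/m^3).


r = D / 2 / 1000 = 11.7 / 2 / 1000 = 0.00585 m
q''' = q' / (pi * r^2)
q''' = 190 / (pi * 0.00585^2)
q''' = 1.7672e+06 W/m^3

1.7672e+06


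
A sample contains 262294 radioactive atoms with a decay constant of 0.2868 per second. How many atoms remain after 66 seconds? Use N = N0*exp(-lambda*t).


N = N0 * exp(-lambda * t)
N = 262294 * exp(-0.2868 * 66)
N = 0.0015780

0.0015780


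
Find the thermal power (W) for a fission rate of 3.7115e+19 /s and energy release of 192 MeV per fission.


P = fission_rate * E_MeV * 1.602e-13
P = 3.7115e+19 * 192 * 1.602e-13
P = 1.1416e+09 W

1.1416e+09


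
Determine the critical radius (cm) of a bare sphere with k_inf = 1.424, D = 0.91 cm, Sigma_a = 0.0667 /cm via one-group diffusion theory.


L^2 = D / Sigma_a = 0.91 / 0.0667 = 13.64318 cm^2
B_m^2 = (k_inf - 1) / L^2 = (1.424 - 1) / 13.64318 = 0.03107780 /cm^2
For a bare sphere: B_g = pi/R, so R_c = pi / sqrt(B_m^2)
R_c = pi / sqrt(0.03107780) = 17.821 cm

17.821


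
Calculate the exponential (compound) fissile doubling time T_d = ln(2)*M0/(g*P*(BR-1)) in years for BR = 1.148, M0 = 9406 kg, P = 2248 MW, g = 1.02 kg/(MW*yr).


Breeding gain G = BR - 1 = 1.148 - 1 = 0.148
Fissile production rate = g * P * G = 1.02 * 2248 * 0.148 = 339.35808 kg/yr
T_d = ln(2) * M0 / (g * P * G)
T_d = ln(2) * 9406 / 339.35808 = 19.212 yr

19.212


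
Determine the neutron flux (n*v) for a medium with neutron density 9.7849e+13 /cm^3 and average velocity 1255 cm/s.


phi = n * v
phi = 9.7849e+13 * 1255
phi = 1.2280e+17 /cm^2/s

1.2280e+17


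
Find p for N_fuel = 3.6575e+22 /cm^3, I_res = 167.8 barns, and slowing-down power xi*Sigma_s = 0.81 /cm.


p = exp(-N * I * 1e-24 / (xi*Sigma_s))
p = exp(-3.6575e+22 * 167.8 * 1e-24 / 0.81)
p = 5.1215e-04

5.1215e-04


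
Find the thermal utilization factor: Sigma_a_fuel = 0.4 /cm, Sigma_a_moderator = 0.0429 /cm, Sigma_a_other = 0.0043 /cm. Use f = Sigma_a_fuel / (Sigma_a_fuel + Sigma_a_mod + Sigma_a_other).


f = Sigma_a_fuel / (Sigma_a_fuel + Sigma_a_mod + Sigma_a_other)
f = 0.4 / (0.4 + 0.0429 + 0.0043)
f = 0.89445

0.89445


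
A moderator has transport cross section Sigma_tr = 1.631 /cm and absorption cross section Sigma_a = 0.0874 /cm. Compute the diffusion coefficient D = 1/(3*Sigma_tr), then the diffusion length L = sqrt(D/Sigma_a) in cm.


D = 1 / (3 * Sigma_tr) = 1 / (3 * 1.631) = 0.2043736 cm
L = sqrt(D / Sigma_a)
L = sqrt(0.2043736 / 0.0874)
L = 1.5292 cm

1.5292


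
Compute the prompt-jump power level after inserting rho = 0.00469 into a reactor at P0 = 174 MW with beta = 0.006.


P1/P0 = beta / (beta - rho)
P1/P0 = 0.006 / (0.006 - 0.00469) = 4.580153
P1 = 174 * 4.580153 = 796.95 MW

796.95


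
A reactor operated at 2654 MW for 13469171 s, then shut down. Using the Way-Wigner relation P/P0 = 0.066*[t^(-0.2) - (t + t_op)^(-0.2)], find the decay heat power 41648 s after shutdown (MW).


P/P0 = 0.066 * [t^(-0.2) - (t + t_op)^(-0.2)]
P/P0 = 0.066 * [41648^(-0.2) - (41648 + 13469171)^(-0.2)]
P/P0 = 0.066 * [0.1191465 - 0.03748553] = 0.005389624
P = 2654 * 0.005389624 = 14.304 MW

14.304


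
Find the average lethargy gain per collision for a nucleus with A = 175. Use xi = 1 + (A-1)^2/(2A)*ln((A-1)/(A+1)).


xi = 1 + (A-1)^2/(2A) * ln((A-1)/(A+1))
xi = 1 + (175-1)^2/(2*175) * ln((175-1)/(175 +1))
xi = 0.011385

0.011385


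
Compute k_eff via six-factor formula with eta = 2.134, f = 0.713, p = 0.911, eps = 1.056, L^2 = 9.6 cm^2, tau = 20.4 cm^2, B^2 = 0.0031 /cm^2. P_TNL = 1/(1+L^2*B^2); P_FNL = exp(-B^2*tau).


k_inf = eta*f*p*eps = 2.134*0.713*0.911*1.056 = 1.463748
P_TNL = 1/(1 + L^2*B^2) = 1/(1 + 9.6*0.0031) = 0.9711001
P_FNL = exp(-B^2*tau) = exp(-0.0031*20.4) = 0.9387182
k_eff = k_inf * P_TNL * P_FNL = 1.463748 * 0.9711001 * 0.9387182
k_eff = 1.3343

1.3343


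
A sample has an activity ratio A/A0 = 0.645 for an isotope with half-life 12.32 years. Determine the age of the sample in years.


lambda = ln(2) / t_half = ln(2) / 12.32 = 0.05626195 /yr
t = -ln(A/A0) / lambda
t = -ln(0.645) / 0.05626195
t = 7.7940 yr

7.7940


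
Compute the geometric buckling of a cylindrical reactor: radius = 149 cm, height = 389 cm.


B^2 = (2.405/R)^2 + (pi/H)^2
B^2 = (2.405/149)^2 + (pi/389)^2
B^2 = 3.2575e-04 /cm^2

3.2575e-04


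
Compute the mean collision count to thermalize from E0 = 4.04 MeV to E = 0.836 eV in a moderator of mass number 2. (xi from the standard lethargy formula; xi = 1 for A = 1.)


xi = 1 + (A-1)^2/(2A)*ln((A-1)/(A+1)) = 0.7253469 (for A = 2)
n = ln(E0/E) / xi
n = ln(4.04e6 / 0.836) / 0.7253469
n = ln(4.832536e+06) / 0.7253469 = 21.219

21.219


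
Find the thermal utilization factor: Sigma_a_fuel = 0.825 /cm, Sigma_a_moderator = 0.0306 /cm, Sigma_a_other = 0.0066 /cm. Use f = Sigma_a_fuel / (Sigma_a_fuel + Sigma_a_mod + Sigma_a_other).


f = Sigma_a_fuel / (Sigma_a_fuel + Sigma_a_mod + Sigma_a_other)
f = 0.825 / (0.825 + 0.0306 + 0.0066)
f = 0.95685

0.95685


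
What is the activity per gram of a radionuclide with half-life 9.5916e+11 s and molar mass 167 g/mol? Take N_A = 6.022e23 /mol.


lambda = ln(2) / t_half = ln(2) / 9.5916e+11 = 7.226606e-13 /s
SA = lambda * N_A / M
SA = 7.226606e-13 * 6.022e23 / 167
SA = 2.6059e+09 Bq/g

2.6059e+09


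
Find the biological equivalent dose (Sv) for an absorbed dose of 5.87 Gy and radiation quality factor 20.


H = D * Q
H = 5.87 * 20
H = 117.40 Sv

117.40


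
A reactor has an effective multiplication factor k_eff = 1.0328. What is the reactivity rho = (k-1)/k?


rho = (k_eff - 1) / k_eff
rho = (1.0328 - 1) / 1.0328
rho = 0.031758

0.031758


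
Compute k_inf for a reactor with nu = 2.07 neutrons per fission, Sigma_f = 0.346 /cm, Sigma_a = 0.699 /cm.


k_inf = nu * Sigma_f / Sigma_a
k_inf = 2.07 * 0.346 / 0.699
k_inf = 1.0246

1.0246


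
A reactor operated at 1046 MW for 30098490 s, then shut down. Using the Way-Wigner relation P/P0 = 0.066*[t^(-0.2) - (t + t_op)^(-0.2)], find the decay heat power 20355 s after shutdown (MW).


P/P0 = 0.066 * [t^(-0.2) - (t + t_op)^(-0.2)]
P/P0 = 0.066 * [20355^(-0.2) - (20355 + 30098490)^(-0.2)]
P/P0 = 0.066 * [0.1374883 - 0.03193246] = 0.006966685
P = 1046 * 0.006966685 = 7.2872 MW

7.2872


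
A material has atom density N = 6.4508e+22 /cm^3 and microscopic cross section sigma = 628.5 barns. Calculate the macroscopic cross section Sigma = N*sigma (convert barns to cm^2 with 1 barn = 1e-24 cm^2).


Sigma = N * sigma_barns * 1e-24
Sigma = 6.4508e+22 * 628.5 * 1e-24
Sigma = 40.543 /cm

40.543


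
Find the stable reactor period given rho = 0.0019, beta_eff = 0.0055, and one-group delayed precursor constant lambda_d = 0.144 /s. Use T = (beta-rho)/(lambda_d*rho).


T = (beta - rho) / (lambda_d * rho)
T = (0.0055 - 0.0019) / (0.144 * 0.0019)
T = 13.158 s

13.158


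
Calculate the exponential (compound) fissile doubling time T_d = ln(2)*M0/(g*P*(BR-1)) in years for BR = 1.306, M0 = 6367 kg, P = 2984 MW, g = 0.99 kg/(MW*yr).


Breeding gain G = BR - 1 = 1.306 - 1 = 0.306
Fissile production rate = g * P * G = 0.99 * 2984 * 0.306 = 903.97296 kg/yr
T_d = ln(2) * M0 / (g * P * G)
T_d = ln(2) * 6367 / 903.97296 = 4.8821 yr

4.8821


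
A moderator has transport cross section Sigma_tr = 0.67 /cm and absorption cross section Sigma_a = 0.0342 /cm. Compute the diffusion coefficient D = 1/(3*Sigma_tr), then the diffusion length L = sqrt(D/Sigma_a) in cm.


D = 1 / (3 * Sigma_tr) = 1 / (3 * 0.67) = 0.4975124 cm
L = sqrt(D / Sigma_a)
L = sqrt(0.4975124 / 0.0342)
L = 3.8141 cm

3.8141


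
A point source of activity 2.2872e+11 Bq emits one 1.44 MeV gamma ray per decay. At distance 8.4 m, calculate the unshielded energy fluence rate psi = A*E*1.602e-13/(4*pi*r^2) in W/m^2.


psi = A * E * 1.602e-13 / (4*pi*r^2)
psi = 2.2872e+11 * 1.44 * 1.602e-13 / (4*pi*8.4^2)
psi = 5.9506e-05 W/m^2

5.9506e-05


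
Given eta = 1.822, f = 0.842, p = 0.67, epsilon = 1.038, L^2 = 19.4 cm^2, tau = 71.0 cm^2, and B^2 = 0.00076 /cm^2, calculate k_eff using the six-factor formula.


k_inf = eta*f*p*eps = 1.822*0.842*0.67*1.038 = 1.066922
P_TNL = 1/(1 + L^2*B^2) = 1/(1 + 19.4*0.00076) = 0.9854702
P_FNL = exp(-B^2*tau) = exp(-0.00076*71.0) = 0.9474700
k_eff = k_inf * P_TNL * P_FNL = 1.066922 * 0.9854702 * 0.9474700
k_eff = 0.99619

0.99619


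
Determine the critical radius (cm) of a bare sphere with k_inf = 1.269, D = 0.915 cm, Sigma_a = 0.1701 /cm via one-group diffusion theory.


L^2 = D / Sigma_a = 0.915 / 0.1701 = 5.379189 cm^2
B_m^2 = (k_inf - 1) / L^2 = (1.269 - 1) / 5.379189 = 0.05000754 /cm^2
For a bare sphere: B_g = pi/R, so R_c = pi / sqrt(B_m^2)
R_c = pi / sqrt(0.05000754) = 14.049 cm

14.049


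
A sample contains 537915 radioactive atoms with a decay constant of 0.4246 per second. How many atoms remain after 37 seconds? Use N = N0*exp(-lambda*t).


N = N0 * exp(-lambda * t)
N = 537915 * exp(-0.4246 * 37)
N = 0.080884

0.080884


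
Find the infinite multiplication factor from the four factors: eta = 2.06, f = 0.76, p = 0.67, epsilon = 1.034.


k_inf = eta * f * p * epsilon
k_inf = 2.06 * 0.76 * 0.67 * 1.034
k_inf = 1.0846

1.0846


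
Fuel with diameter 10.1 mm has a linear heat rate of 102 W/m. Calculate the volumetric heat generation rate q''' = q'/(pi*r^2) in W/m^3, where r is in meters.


r = D / 2 / 1000 = 10.1 / 2 / 1000 = 0.00505 m
q''' = q' / (pi * r^2)
q''' = 102 / (pi * 0.00505^2)
q''' = 1.2731e+06 W/m^3

1.2731e+06


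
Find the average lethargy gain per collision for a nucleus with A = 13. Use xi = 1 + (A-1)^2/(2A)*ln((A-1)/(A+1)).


xi = 1 + (A-1)^2/(2A) * ln((A-1)/(A+1))
xi = 1 + (13-1)^2/(2*13) * ln((13-1)/(13 +1))
xi = 0.14624

0.14624


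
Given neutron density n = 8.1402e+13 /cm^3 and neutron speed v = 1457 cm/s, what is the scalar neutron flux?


phi = n * v
phi = 8.1402e+13 * 1457
phi = 1.1860e+17 /cm^2/s

1.1860e+17


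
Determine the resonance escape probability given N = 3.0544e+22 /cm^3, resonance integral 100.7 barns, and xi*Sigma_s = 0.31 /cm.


p = exp(-N * I * 1e-24 / (xi*Sigma_s))
p = exp(-3.0544e+22 * 100.7 * 1e-24 / 0.31)
p = 4.9089e-05

4.9089e-05


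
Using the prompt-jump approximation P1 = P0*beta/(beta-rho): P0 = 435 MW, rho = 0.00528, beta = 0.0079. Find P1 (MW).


P1/P0 = beta / (beta - rho)
P1/P0 = 0.0079 / (0.0079 - 0.00528) = 3.015267
P1 = 435 * 3.015267 = 1311.6 MW

1311.6


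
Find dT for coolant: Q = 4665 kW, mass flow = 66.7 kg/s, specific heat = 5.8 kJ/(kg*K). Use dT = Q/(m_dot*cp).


dT = Q / (m_dot * cp)
dT = 4665 / (66.7 * 5.8)
dT = 12.059 C

12.059


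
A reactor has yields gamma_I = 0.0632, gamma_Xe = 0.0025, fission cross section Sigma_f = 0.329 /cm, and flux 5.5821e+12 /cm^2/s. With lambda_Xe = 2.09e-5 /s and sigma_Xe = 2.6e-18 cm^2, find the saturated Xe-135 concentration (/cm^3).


Xe_eq = (gamma_I + gamma_Xe) * Sigma_f * phi / (lambda_Xe + sigma_Xe * phi)
Numerator = (0.0632 + 0.0025) * 0.329 * 5.5821e+12 = 1.206588e+11
Denominator = 2.09e-5 + 2.6e-18 * 5.5821e+12 = 3.541346e-05
Xe_eq = 1.206588e+11 / 3.541346e-05 = 3.4071e+15 /cm^3

3.4071e+15


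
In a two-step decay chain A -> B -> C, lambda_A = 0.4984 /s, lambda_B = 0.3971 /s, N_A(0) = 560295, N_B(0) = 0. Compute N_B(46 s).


N_B(t) = lambda_A * N_A0 / (lambda_B - lambda_A) * [exp(-lambda_A*t) - exp(-lambda_B*t)]
exp(-0.4984*46) = 1.104564e-10; exp(-0.3971*46) = 1.166585e-08
N_B = 0.4984 * 560295 / (0.3971 - 0.4984) * (1.104564e-10 - 1.166585e-08)
N_B = 0.031854

0.031854


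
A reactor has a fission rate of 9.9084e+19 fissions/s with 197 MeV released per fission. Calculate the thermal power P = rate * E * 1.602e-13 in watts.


P = fission_rate * E_MeV * 1.602e-13
P = 9.9084e+19 * 197 * 1.602e-13
P = 3.1270e+09 W

3.1270e+09


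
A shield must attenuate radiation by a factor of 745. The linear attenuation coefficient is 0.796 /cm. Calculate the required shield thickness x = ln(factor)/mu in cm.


x = ln(factor) / mu
x = ln(745) / 0.796
x = 8.3083 cm

8.3083


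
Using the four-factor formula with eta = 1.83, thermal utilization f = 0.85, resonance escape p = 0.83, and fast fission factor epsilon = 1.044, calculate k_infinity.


k_inf = eta * f * p * epsilon
k_inf = 1.83 * 0.85 * 0.83 * 1.044
k_inf = 1.3479

1.3479


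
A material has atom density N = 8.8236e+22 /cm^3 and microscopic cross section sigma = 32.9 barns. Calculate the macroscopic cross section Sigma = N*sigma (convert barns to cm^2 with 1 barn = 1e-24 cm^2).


Sigma = N * sigma_barns * 1e-24
Sigma = 8.8236e+22 * 32.9 * 1e-24
Sigma = 2.9030 /cm

2.9030


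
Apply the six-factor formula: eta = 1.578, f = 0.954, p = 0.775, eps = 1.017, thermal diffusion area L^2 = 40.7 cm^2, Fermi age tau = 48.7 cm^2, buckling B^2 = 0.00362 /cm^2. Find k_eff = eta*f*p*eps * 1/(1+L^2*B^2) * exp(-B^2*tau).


k_inf = eta*f*p*eps = 1.578*0.954*0.775*1.017 = 1.186528
P_TNL = 1/(1 + L^2*B^2) = 1/(1 + 40.7*0.00362) = 0.8715858
P_FNL = exp(-B^2*tau) = exp(-0.00362*48.7) = 0.8383715
k_eff = k_inf * P_TNL * P_FNL = 1.186528 * 0.8715858 * 0.8383715
k_eff = 0.86701

0.86701


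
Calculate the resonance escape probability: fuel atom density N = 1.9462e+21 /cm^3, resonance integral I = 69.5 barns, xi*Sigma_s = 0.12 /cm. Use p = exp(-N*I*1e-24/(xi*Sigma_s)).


p = exp(-N * I * 1e-24 / (xi*Sigma_s))
p = exp(-1.9462e+21 * 69.5 * 1e-24 / 0.12)
p = 0.32395

0.32395


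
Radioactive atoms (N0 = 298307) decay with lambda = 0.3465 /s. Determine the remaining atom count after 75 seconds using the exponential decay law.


N = N0 * exp(-lambda * t)
N = 298307 * exp(-0.3465 * 75)
N = 1.5432e-06

1.5432e-06


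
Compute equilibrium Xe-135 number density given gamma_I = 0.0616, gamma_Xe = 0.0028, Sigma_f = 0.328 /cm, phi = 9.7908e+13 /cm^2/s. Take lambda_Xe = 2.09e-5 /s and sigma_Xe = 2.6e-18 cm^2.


Xe_eq = (gamma_I + gamma_Xe) * Sigma_f * phi / (lambda_Xe + sigma_Xe * phi)
Numerator = (0.0616 + 0.0028) * 0.328 * 9.7908e+13 = 2.068130e+12
Denominator = 2.09e-5 + 2.6e-18 * 9.7908e+13 = 2.754608e-04
Xe_eq = 2.068130e+12 / 2.754608e-04 = 7.5079e+15 /cm^3

7.5079e+15


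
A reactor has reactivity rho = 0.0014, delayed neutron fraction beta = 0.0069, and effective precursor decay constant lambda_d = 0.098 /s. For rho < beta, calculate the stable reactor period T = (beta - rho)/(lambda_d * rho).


T = (beta - rho) / (lambda_d * rho)
T = (0.0069 - 0.0014) / (0.098 * 0.0014)
T = 40.087 s

40.087


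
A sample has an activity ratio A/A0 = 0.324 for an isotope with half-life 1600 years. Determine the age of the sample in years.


lambda = ln(2) / t_half = ln(2) / 1600 = 4.332170e-04 /yr
t = -ln(A/A0) / lambda
t = -ln(0.324) / 4.332170e-04
t = 2601.5 yr

2601.5


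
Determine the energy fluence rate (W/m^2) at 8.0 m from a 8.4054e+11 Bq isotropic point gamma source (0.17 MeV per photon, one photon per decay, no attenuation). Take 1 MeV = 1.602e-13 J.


psi = A * E * 1.602e-13 / (4*pi*r^2)
psi = 8.4054e+11 * 0.17 * 1.602e-13 / (4*pi*8.0^2)
psi = 2.8463e-05 W/m^2

2.8463e-05


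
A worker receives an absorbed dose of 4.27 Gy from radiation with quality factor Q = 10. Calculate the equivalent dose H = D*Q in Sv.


H = D * Q
H = 4.27 * 10
H = 42.700 Sv

42.700


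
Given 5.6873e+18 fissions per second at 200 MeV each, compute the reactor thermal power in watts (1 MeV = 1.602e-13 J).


P = fission_rate * E_MeV * 1.602e-13
P = 5.6873e+18 * 200 * 1.602e-13
P = 1.8222e+08 W

1.8222e+08


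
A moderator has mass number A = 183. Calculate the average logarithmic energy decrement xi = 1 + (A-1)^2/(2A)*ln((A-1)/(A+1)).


xi = 1 + (A-1)^2/(2A) * ln((A-1)/(A+1))
xi = 1 + (183-1)^2/(2*183) * ln((183-1)/(183 +1))
xi = 0.010889

0.010889


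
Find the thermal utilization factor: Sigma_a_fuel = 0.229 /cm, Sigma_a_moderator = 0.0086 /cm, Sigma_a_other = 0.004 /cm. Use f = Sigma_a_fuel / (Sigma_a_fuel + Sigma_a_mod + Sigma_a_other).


f = Sigma_a_fuel / (Sigma_a_fuel + Sigma_a_mod + Sigma_a_other)
f = 0.229 / (0.229 + 0.0086 + 0.004)
f = 0.94785

0.94785


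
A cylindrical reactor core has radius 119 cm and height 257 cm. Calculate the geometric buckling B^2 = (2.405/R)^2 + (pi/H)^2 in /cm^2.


B^2 = (2.405/R)^2 + (pi/H)^2
B^2 = (2.405/119)^2 + (pi/257)^2
B^2 = 5.5788e-04 /cm^2

5.5788e-04


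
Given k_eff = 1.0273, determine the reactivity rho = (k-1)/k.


rho = (k_eff - 1) / k_eff
rho = (1.0273 - 1) / 1.0273
rho = 0.026575

0.026575


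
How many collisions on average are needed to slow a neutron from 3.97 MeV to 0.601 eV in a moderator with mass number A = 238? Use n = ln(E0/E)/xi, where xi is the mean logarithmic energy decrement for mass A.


xi = 1 + (A-1)^2/(2A)*ln((A-1)/(A+1)) = 0.008379872 (for A = 238)
n = ln(E0/E) / xi
n = ln(3.97e6 / 0.601) / 0.008379872
n = ln(6.605657e+06) / 0.008379872 = 1873.9

1873.9


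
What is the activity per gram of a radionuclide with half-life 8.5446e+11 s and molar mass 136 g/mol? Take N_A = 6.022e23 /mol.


lambda = ln(2) / t_half = ln(2) / 8.5446e+11 = 8.112108e-13 /s
SA = lambda * N_A / M
SA = 8.112108e-13 * 6.022e23 / 136
SA = 3.5920e+09 Bq/g

3.5920e+09


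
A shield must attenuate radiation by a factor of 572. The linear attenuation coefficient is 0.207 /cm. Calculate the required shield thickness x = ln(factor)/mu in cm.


x = ln(factor) / mu
x = ln(572) / 0.207
x = 30.672 cm

30.672


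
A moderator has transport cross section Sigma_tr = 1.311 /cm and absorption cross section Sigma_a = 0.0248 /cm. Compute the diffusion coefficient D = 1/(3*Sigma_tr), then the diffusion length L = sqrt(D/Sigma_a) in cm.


D = 1 / (3 * Sigma_tr) = 1 / (3 * 1.311) = 0.2542588 cm
L = sqrt(D / Sigma_a)
L = sqrt(0.2542588 / 0.0248)
L = 3.2019 cm

3.2019


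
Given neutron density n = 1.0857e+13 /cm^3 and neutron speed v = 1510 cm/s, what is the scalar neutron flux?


phi = n * v
phi = 1.0857e+13 * 1510
phi = 1.6394e+16 /cm^2/s

1.6394e+16


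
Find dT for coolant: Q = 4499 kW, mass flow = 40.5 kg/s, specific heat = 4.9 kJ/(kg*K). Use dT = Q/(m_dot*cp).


dT = Q / (m_dot * cp)
dT = 4499 / (40.5 * 4.9)
dT = 22.671 C

22.671


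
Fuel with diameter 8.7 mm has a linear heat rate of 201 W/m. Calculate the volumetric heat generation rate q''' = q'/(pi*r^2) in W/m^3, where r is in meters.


r = D / 2 / 1000 = 8.7 / 2 / 1000 = 0.00435 m
q''' = q' / (pi * r^2)
q''' = 201 / (pi * 0.00435^2)
q''' = 3.3812e+06 W/m^3

3.3812e+06


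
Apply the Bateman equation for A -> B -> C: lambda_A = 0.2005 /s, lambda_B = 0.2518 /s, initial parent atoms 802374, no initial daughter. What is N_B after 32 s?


N_B(t) = lambda_A * N_A0 / (lambda_B - lambda_A) * [exp(-lambda_A*t) - exp(-lambda_B*t)]
exp(-0.2005*32) = 0.001635184; exp(-0.2518*32) = 3.166859e-04
N_B = 0.2005 * 802374 / (0.2518 - 0.2005) * (0.001635184 - 3.166859e-04)
N_B = 4134.8

4134.8


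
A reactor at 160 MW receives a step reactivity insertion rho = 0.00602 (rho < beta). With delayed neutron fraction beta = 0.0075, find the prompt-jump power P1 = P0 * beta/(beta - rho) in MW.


P1/P0 = beta / (beta - rho)
P1/P0 = 0.0075 / (0.0075 - 0.00602) = 5.067568
P1 = 160 * 5.067568 = 810.81 MW

810.81


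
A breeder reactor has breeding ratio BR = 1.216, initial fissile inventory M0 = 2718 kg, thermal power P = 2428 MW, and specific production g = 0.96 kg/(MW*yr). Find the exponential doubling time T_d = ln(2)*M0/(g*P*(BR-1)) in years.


Breeding gain G = BR - 1 = 1.216 - 1 = 0.216
Fissile production rate = g * P * G = 0.96 * 2428 * 0.216 = 503.47008 kg/yr
T_d = ln(2) * M0 / (g * P * G)
T_d = ln(2) * 2718 / 503.47008 = 3.7420 yr

3.7420


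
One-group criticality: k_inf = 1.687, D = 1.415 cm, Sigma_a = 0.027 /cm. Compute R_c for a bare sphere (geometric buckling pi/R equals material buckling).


L^2 = D / Sigma_a = 1.415 / 0.027 = 52.40741 cm^2
B_m^2 = (k_inf - 1) / L^2 = (1.687 - 1) / 52.40741 = 0.01310883 /cm^2
For a bare sphere: B_g = pi/R, so R_c = pi / sqrt(B_m^2)
R_c = pi / sqrt(0.01310883) = 27.439 cm

27.439


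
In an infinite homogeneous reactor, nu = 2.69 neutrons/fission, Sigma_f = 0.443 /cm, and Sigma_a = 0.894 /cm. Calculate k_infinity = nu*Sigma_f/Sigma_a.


k_inf = nu * Sigma_f / Sigma_a
k_inf = 2.69 * 0.443 / 0.894
k_inf = 1.3330

1.3330


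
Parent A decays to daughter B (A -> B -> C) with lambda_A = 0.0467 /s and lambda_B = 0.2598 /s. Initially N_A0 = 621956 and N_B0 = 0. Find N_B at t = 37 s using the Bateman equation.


N_B(t) = lambda_A * N_A0 / (lambda_B - lambda_A) * [exp(-lambda_A*t) - exp(-lambda_B*t)]
exp(-0.0467*37) = 0.1776571; exp(-0.2598*37) = 6.688071e-05
N_B = 0.0467 * 621956 / (0.2598 - 0.0467) * (0.1776571 - 6.688071e-05)
N_B = 24205

24205


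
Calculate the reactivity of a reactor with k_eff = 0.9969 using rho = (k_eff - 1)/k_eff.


rho = (k_eff - 1) / k_eff
rho = (0.9969 - 1) / 0.9969
rho = -0.0031096

-0.0031096


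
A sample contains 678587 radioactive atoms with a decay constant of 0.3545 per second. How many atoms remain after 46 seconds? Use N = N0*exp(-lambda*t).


N = N0 * exp(-lambda * t)
N = 678587 * exp(-0.3545 * 46)
N = 0.056178

0.056178


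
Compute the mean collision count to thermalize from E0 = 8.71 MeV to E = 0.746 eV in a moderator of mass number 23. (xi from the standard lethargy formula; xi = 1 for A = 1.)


xi = 1 + (A-1)^2/(2A)*ln((A-1)/(A+1)) = 0.08448899 (for A = 23)
n = ln(E0/E) / xi
n = ln(8.71e6 / 0.746) / 0.08448899
n = ln(1.167560e+07) / 0.08448899 = 192.61

192.61


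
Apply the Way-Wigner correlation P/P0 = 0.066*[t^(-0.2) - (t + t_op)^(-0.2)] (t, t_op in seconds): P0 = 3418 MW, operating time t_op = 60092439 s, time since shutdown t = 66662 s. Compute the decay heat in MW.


P/P0 = 0.066 * [t^(-0.2) - (t + t_op)^(-0.2)]
P/P0 = 0.066 * [66662^(-0.2) - (66662 + 60092439)^(-0.2)]
P/P0 = 0.066 * [0.1084487 - 0.02780608] = 0.005322413
P = 3418 * 0.005322413 = 18.192 MW

18.192


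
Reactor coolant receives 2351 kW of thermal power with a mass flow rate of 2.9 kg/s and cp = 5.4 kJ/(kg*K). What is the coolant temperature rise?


dT = Q / (m_dot * cp)
dT = 2351 / (2.9 * 5.4)
dT = 150.13 C

150.13


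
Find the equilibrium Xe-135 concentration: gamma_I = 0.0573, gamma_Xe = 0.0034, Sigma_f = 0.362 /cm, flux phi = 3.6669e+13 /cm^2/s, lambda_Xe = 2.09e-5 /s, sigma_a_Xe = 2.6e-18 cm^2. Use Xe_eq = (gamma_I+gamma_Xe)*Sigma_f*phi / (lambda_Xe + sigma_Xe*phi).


Xe_eq = (gamma_I + gamma_Xe) * Sigma_f * phi / (lambda_Xe + sigma_Xe * phi)
Numerator = (0.0573 + 0.0034) * 0.362 * 3.6669e+13 = 8.057426e+11
Denominator = 2.09e-5 + 2.6e-18 * 3.6669e+13 = 1.162394e-04
Xe_eq = 8.057426e+11 / 1.162394e-04 = 6.9318e+15 /cm^3

6.9318e+15


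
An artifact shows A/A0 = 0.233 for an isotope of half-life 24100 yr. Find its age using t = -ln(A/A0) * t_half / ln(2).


lambda = ln(2) / t_half = ln(2) / 24100 = 2.876129e-05 /yr
t = -ln(A/A0) / lambda
t = -ln(0.233) / 2.876129e-05
t = 50649 yr

50649


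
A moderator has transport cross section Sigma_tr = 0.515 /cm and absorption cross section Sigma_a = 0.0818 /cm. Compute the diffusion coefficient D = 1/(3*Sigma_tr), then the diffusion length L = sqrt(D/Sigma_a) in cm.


D = 1 / (3 * Sigma_tr) = 1 / (3 * 0.515) = 0.6472492 cm
L = sqrt(D / Sigma_a)
L = sqrt(0.6472492 / 0.0818)
L = 2.8129 cm

2.8129


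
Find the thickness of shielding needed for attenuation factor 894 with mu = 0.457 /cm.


x = ln(factor) / mu
x = ln(894) / 0.457
x = 14.870 cm

14.870


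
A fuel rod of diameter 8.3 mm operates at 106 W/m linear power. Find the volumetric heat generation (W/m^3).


r = D / 2 / 1000 = 8.3 / 2 / 1000 = 0.00415 m
q''' = q' / (pi * r^2)
q''' = 106 / (pi * 0.00415^2)
q''' = 1.9591e+06 W/m^3

1.9591e+06


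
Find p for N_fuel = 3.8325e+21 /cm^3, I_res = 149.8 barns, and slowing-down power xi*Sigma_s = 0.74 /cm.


p = exp(-N * I * 1e-24 / (xi*Sigma_s))
p = exp(-3.8325e+21 * 149.8 * 1e-24 / 0.74)
p = 0.46033

0.46033


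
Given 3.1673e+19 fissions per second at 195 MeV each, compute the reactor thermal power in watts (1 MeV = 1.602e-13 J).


P = fission_rate * E_MeV * 1.602e-13
P = 3.1673e+19 * 195 * 1.602e-13
P = 9.8943e+08 W

9.8943e+08


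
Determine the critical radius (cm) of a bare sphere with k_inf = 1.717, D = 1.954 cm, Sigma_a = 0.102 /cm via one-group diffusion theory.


L^2 = D / Sigma_a = 1.954 / 0.102 = 19.15686 cm^2
B_m^2 = (k_inf - 1) / L^2 = (1.717 - 1) / 19.15686 = 0.03742785 /cm^2
For a bare sphere: B_g = pi/R, so R_c = pi / sqrt(B_m^2)
R_c = pi / sqrt(0.03742785) = 16.239 cm

16.239


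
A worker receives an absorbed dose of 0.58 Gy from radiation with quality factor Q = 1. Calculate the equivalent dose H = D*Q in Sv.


H = D * Q
H = 0.58 * 1
H = 0.58000 Sv

0.58000


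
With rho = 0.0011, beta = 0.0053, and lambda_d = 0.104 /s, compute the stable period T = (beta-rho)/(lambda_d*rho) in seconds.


T = (beta - rho) / (lambda_d * rho)
T = (0.0053 - 0.0011) / (0.104 * 0.0011)
T = 36.713 s

36.713


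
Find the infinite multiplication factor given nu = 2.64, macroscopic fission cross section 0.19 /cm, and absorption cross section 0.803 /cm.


k_inf = nu * Sigma_f / Sigma_a
k_inf = 2.64 * 0.19 / 0.803
k_inf = 0.62466

0.62466


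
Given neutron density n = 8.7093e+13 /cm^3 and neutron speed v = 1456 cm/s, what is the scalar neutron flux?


phi = n * v
phi = 8.7093e+13 * 1456
phi = 1.2681e+17 /cm^2/s

1.2681e+17


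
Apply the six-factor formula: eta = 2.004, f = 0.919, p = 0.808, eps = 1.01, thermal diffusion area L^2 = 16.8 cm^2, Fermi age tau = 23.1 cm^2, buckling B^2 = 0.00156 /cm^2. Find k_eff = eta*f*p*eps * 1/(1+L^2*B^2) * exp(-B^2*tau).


k_inf = eta*f*p*eps = 2.004*0.919*0.808*1.01 = 1.502955
P_TNL = 1/(1 + L^2*B^2) = 1/(1 + 16.8*0.00156) = 0.9744613
P_FNL = exp(-B^2*tau) = exp(-0.00156*23.1) = 0.9646056
k_eff = k_inf * P_TNL * P_FNL = 1.502955 * 0.9744613 * 0.9646056
k_eff = 1.4127

1.4127


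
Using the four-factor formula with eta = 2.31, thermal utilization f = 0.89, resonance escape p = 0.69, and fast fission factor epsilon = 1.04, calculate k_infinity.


k_inf = eta * f * p * epsilon
k_inf = 2.31 * 0.89 * 0.69 * 1.04
k_inf = 1.4753

1.4753


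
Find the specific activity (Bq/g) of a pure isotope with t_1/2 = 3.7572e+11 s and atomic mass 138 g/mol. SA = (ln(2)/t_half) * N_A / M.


lambda = ln(2) / t_half = ln(2) / 3.7572e+11 = 1.844850e-12 /s
SA = lambda * N_A / M
SA = 1.844850e-12 * 6.022e23 / 138
SA = 8.0505e+09 Bq/g

8.0505e+09


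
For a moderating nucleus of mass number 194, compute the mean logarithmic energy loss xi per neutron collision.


xi = 1 + (A-1)^2/(2A) * ln((A-1)/(A+1))
xi = 1 + (194-1)^2/(2*194) * ln((194-1)/(194 +1))
xi = 0.010274

0.010274


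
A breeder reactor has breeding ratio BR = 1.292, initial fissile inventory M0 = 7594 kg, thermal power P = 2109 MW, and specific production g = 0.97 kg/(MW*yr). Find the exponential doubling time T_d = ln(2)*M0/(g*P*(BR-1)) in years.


Breeding gain G = BR - 1 = 1.292 - 1 = 0.292
Fissile production rate = g * P * G = 0.97 * 2109 * 0.292 = 597.35316 kg/yr
T_d = ln(2) * M0 / (g * P * G)
T_d = ln(2) * 7594 / 597.35316 = 8.8118 yr

8.8118


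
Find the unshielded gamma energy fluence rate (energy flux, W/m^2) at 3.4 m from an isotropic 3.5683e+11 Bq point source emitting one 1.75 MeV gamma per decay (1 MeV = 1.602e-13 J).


psi = A * E * 1.602e-13 / (4*pi*r^2)
psi = 3.5683e+11 * 1.75 * 1.602e-13 / (4*pi*3.4^2)
psi = 6.8864e-04 W/m^2

6.8864e-04
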